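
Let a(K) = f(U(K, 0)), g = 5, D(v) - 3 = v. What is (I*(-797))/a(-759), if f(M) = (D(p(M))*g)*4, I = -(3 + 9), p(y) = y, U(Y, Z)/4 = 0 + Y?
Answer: -797/5055 ≈ -0.15767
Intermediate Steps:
U(Y, Z) = 4*Y (U(Y, Z) = 4*(0 + Y) = 4*Y)
I = -12 (I = -1*12 = -12)
D(v) = 3 + v
f(M) = 60 + 20*M (f(M) = ((3 + M)*5)*4 = (15 + 5*M)*4 = 60 + 20*M)
a(K) = 60 + 80*K (a(K) = 60 + 20*(4*K) = 60 + 80*K)
(I*(-797))/a(-759) = (-12*(-797))/(60 + 80*(-759)) = 9564/(60 - 60720) = 9564/(-60660) = 9564*(-1/60660) = -797/5055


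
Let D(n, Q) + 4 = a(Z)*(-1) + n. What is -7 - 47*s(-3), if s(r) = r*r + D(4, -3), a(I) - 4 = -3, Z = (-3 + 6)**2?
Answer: -383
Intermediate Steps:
Z = 9 (Z = 3**2 = 9)
a(I) = 1 (a(I) = 4 - 3 = 1)
D(n, Q) = -5 + n (D(n, Q) = -4 + (1*(-1) + n) = -4 + (-1 + n) = -5 + n)
s(r) = -1 + r**2 (s(r) = r*r + (-5 + 4) = r**2 - 1 = -1 + r**2)
-7 - 47*s(-3) = -7 - 47*(-1 + (-3)**2) = -7 - 47*(-1 + 9) = -7 - 47*8 = -7 - 376 = -383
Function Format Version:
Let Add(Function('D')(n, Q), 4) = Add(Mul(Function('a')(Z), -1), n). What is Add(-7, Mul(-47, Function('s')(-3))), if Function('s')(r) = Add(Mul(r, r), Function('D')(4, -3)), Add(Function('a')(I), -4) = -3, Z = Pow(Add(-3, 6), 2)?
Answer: -383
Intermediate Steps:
Z = 9 (Z = Pow(3, 2) = 9)
Function('a')(I) = 1 (Function('a')(I) = Add(4, -3) = 1)
Function('D')(n, Q) = Add(-5, n) (Function('D')(n, Q) = Add(-4, Add(Mul(1, -1), n)) = Add(-4, Add(-1, n)) = Add(-5, n))
Function('s')(r) = Add(-1, Pow(r, 2)) (Function('s')(r) = Add(Mul(r, r), Add(-5, 4)) = Add(Pow(r, 2), -1) = Add(-1, Pow(r, 2)))
Add(-7, Mul(-47, Function('s')(-3))) = Add(-7, Mul(-47, Add(-1, Pow(-3, 2)))) = Add(-7, Mul(-47, Add(-1, 9))) = Add(-7, Mul(-47, 8)) = Add(-7, -376) = -383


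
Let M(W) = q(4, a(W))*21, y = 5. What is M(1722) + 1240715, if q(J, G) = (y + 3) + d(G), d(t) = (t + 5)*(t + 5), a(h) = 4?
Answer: 1242584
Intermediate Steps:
d(t) = (5 + t)**2 (d(t) = (5 + t)*(5 + t) = (5 + t)**2)
q(J, G) = 8 + (5 + G)**2 (q(J, G) = (5 + 3) + (5 + G)**2 = 8 + (5 + G)**2)
M(W) = 1869 (M(W) = (8 + (5 + 4)**2)*21 = (8 + 9**2)*21 = (8 + 81)*21 = 89*21 = 1869)
M(1722) + 1240715 = 1869 + 1240715 = 1242584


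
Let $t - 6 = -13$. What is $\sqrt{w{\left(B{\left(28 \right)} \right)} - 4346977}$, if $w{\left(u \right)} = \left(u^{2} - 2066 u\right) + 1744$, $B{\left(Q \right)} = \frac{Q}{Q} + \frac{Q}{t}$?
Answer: $3 i \sqrt{482114} \approx 2083.0 i$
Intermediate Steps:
$t = -7$ ($t = 6 - 13 = -7$)
$B{\left(Q \right)} = 1 - \frac{Q}{7}$ ($B{\left(Q \right)} = \frac{Q}{Q} + \frac{Q}{-7} = 1 + Q \left(- \frac{1}{7}\right) = 1 - \frac{Q}{7}$)
$w{\left(u \right)} = 1744 + u^{2} - 2066 u$
$\sqrt{w{\left(B{\left(28 \right)} \right)} - 4346977} = \sqrt{\left(1744 + \left(1 - 4\right)^{2} - 2066 \left(1 - 4\right)\right) - 4346977} = \sqrt{\left(1744 + \left(-3\right)^{2} - -6198\right) - 4346977} = \sqrt{\left(1744 + 9 + 6198\right) - 4346977} = \sqrt{7951 - 4346977} = \sqrt{-4339026} = 3 i \sqrt{482114}$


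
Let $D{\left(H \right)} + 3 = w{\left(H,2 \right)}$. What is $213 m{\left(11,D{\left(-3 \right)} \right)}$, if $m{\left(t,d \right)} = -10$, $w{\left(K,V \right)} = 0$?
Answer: $-2130$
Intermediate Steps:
$D{\left(H \right)} = -3$ ($D{\left(H \right)} = -3 + 0 = -3$)
$213 m{\left(11,D{\left(-3 \right)} \right)} = 213 \left(-10\right) = -2130$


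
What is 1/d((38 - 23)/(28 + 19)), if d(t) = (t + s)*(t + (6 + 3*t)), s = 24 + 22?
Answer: 2209/744534 ≈ 0.0029670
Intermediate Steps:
s = 46
d(t) = (6 + 4*t)*(46 + t) (d(t) = (t + 46)*(t + (6 + 3*t)) = (46 + t)*(6 + 4*t) = (6 + 4*t)*(46 + t))
1/d((38 - 23)/(28 + 19)) = 1/(276 + 4*((38 - 23)/(28 + 19))² + 190*((38 - 23)/(28 + 19))) = 1/(276 + 4*(15/47)² + 190*(15/47)) = 1/(276 + 4*(225/2209) + 2850/47) = 1/(276 + 900/2209 + 2850/47) = 1/(744534/2209) = 2209/744534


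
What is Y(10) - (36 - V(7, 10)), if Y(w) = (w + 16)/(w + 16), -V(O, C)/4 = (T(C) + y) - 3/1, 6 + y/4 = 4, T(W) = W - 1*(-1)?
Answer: -35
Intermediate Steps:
T(W) = 1 + W (T(W) = W + 1 = 1 + W)
y = -8 (y = -24 + 4*4 = -24 + 16 = -8)
V(O, C) = 40 - 4*C (V(O, C) = -4*(((1 + C) - 8) - 3/1) = -4*((-7 + C) - 3*1) = -4*((-7 + C) - 3) = -4*(-10 + C) = 40 - 4*C)
Y(w) = 1 (Y(w) = (16 + w)/(16 + w) = 1)
Y(10) - (36 - V(7, 10)) = 1 - (36 - (40 - 4*10)) = 1 - (36 - (40 - 40)) = 1 - (36 - 1*0) = 1 - (36 + 0) = 1 - 1*36 = 1 - 36 = -35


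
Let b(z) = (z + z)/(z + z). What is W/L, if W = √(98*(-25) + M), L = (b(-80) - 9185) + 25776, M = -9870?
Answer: I*√770/4148 ≈ 0.0066897*I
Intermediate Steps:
b(z) = 1 (b(z) = (2*z)/((2*z)) = (2*z)*(1/(2*z)) = 1)
L = 16592 (L = (1 - 9185) + 25776 = -9184 + 25776 = 16592)
W = 4*I*√770 (W = √(98*(-25) - 9870) = √(-2450 - 9870) = √(-12320) = 4*I*√770 ≈ 111.0*I)
W/L = (4*I*√770)/16592 = (4*I*√770)*(1/16592) = I*√770/4148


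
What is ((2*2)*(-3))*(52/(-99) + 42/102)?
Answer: 764/561 ≈ 1.3619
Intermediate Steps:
((2*2)*(-3))*(52/(-99) + 42/102) = (4*(-3))*(52*(-1/99) + 42*(1/102)) = -12*(-52/99 + 7/17) = -12*(-191/1683) = 764/561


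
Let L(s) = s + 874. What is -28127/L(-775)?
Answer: -2557/9 ≈ -284.11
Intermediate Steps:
L(s) = 874 + s
-28127/L(-775) = -28127/(874 - 775) = -28127/99 = -28127*1/99 = -2557/9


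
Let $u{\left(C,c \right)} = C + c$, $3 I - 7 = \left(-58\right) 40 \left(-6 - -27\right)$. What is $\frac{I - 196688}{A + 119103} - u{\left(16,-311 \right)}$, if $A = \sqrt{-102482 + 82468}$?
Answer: $\frac{4159375578108}{14185544623} + \frac{638777 i \sqrt{20014}}{42556633869} \approx 293.21 + 0.0021235 i$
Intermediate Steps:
$A = i \sqrt{20014}$ ($A = \sqrt{-20014} = i \sqrt{20014} \approx 141.47 i$)
$I = - \frac{48713}{3}$ ($I = \frac{7}{3} + \frac{\left(-58\right) 40 \left(-6 - -27\right)}{3} = \frac{7}{3} + \frac{\left(-2320\right) \left(-6 + 27\right)}{3} = \frac{7}{3} + \frac{\left(-2320\right) 21}{3} = \frac{7}{3} + \frac{1}{3} \left(-48720\right) = \frac{7}{3} - 16240 = - \frac{48713}{3} \approx -16238.0$)
$\frac{I - 196688}{A + 119103} - u{\left(16,-311 \right)} = \frac{- \frac{48713}{3} - 196688}{i \sqrt{20014} + 119103} - \left(16 - 311\right) = - \frac{638777}{3 \left(119103 + i \sqrt{20014}\right)} - -295 = - \frac{638777}{3 \left(119103 + i \sqrt{20014}\right)} + 295 = 295 - \frac{638777}{3 \left(119103 + i \sqrt{20014}\right)}$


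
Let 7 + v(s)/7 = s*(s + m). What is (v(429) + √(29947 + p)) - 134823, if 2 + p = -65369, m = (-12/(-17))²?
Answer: 333769367/289 + 12*I*√246 ≈ 1.1549e+6 + 188.21*I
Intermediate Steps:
m = 144/289 (m = (-12*(-1/17))² = (12/17)² = 144/289 ≈ 0.49827)
p = -65371 (p = -2 - 65369 = -65371)
v(s) = -49 + 7*s*(144/289 + s) (v(s) = -49 + 7*(s*(s + 144/289)) = -49 + 7*(s*(144/289 + s)) = -49 + 7*s*(144/289 + s))
(v(429) + √(29947 + p)) - 134823 = ((-49 + 7*429² + (1008/289)*429) + √(29947 - 65371)) - 134823 = ((-49 + 7*184041 + 432432/289) + √(-35424)) - 134823 = ((-49 + 1288287 + 432432/289) + 12*I*√246) - 134823 = (372733214/289 + 12*I*√246) - 134823 = 333769367/289 + 12*I*√246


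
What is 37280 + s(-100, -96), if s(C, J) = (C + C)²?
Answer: 77280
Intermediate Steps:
s(C, J) = 4*C² (s(C, J) = (2*C)² = 4*C²)
37280 + s(-100, -96) = 37280 + 4*(-100)² = 37280 + 4*10000 = 37280 + 40000 = 77280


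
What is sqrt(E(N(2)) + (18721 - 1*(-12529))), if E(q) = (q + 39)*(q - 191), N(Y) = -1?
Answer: sqrt(23954) ≈ 154.77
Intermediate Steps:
E(q) = (-191 + q)*(39 + q) (E(q) = (39 + q)*(-191 + q) = (-191 + q)*(39 + q))
sqrt(E(N(2)) + (18721 - 1*(-12529))) = sqrt((-7449 + (-1)**2 - 152*(-1)) + (18721 - 1*(-12529))) = sqrt((-7449 + 1 + 152) + (18721 + 12529)) = sqrt(-7296 + 31250) = sqrt(23954)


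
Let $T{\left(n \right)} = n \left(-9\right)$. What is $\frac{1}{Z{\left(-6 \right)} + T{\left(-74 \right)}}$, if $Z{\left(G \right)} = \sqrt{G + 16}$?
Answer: $\frac{333}{221773} - \frac{\sqrt{10}}{443546} \approx 0.0014944$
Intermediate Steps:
$Z{\left(G \right)} = \sqrt{16 + G}$
$T{\left(n \right)} = - 9 n$
$\frac{1}{Z{\left(-6 \right)} + T{\left(-74 \right)}} = \frac{1}{\sqrt{16 - 6} - -666} = \frac{1}{\sqrt{10} + 666} = \frac{1}{666 + \sqrt{10}}$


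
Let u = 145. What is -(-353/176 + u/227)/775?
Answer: 54611/30962800 ≈ 0.0017638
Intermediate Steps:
-(-353/176 + u/227)/775 = -(-353/176 + 145/227)/775 = -(-54611)/(39952*775) = -1*(-54611/30962800) = 54611/30962800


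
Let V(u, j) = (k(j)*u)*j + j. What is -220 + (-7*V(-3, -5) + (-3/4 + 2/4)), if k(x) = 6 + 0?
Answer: -3261/4 ≈ -815.25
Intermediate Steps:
k(x) = 6
V(u, j) = j + 6*j*u (V(u, j) = (6*u)*j + j = 6*j*u + j = j + 6*j*u)
-220 + (-7*V(-3, -5) + (-3/4 + 2/4)) = -220 + (-(-35)*(1 + 6*(-3)) + (-3/4 + 2/4)) = -220 + (-(-35)*(1 - 18) + (-3*1/4 + 2*(1/4))) = -220 + (-(-35)*(-17) + (-3/4 + 1/2)) = -220 + (-7*85 - 1/4) = -220 + (-595 - 1/4) = -220 - 2381/4 = -3261/4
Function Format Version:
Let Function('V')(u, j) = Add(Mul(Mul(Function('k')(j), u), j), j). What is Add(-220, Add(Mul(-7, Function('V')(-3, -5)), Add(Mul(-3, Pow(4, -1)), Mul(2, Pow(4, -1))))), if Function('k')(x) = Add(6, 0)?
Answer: Rational(-3261, 4) ≈ -815.25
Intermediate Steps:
Function('k')(x) = 6
Function('V')(u, j) = Add(j, Mul(6, j, u)) (Function('V')(u, j) = Add(Mul(Mul(6, u), j), j) = Add(Mul(6, j, u), j) = Add(j, Mul(6, j, u)))
Add(-220, Add(Mul(-7, Function('V')(-3, -5)), Add(Mul(-3, Pow(4, -1)), Mul(2, Pow(4, -1))))) = Add(-220, Add(Mul(-7, Mul(-5, Add(1, Mul(6, -3)))), Add(Mul(-3, Pow(4, -1)), Mul(2, Pow(4, -1))))) = Add(-220, Add(Mul(-7, Mul(-5, Add(1, -18))), Add(Mul(-3, Rational(1, 4)), Mul(2, Rational(1, 4))))) = Add(-220, Add(Mul(-7, Mul(-5, -17)), Add(Rational(-3, 4), Rational(1, 2)))) = Add(-220, Add(Mul(-7, 85), Rational(-1, 4))) = Add(-220, Add(-595, Rational(-1, 4))) = Add(-220, Rational(-2381, 4)) = Rational(-3261, 4)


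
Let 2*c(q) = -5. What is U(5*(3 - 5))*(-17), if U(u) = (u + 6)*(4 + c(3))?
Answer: 102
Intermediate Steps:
c(q) = -5/2 (c(q) = (½)*(-5) = -5/2)
U(u) = 9 + 3*u/2 (U(u) = (u + 6)*(4 - 5/2) = (6 + u)*(3/2) = 9 + 3*u/2)
U(5*(3 - 5))*(-17) = (9 + 3*(5*(3 - 5))/2)*(-17) = (9 + 3*(5*(-2))/2)*(-17) = (9 + (3/2)*(-10))*(-17) = (9 - 15)*(-17) = -6*(-17) = 102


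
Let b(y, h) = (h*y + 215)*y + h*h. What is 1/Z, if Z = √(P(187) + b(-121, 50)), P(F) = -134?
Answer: √708401/708401 ≈ 0.0011881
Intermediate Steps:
b(y, h) = h² + y*(215 + h*y) (b(y, h) = (215 + h*y)*y + h² = y*(215 + h*y) + h² = h² + y*(215 + h*y))
Z = √708401 (Z = √(-134 + (50² + 215*(-121) + 50*(-121)²)) = √(-134 + (2500 - 26015 + 50*14641)) = √(-134 + (2500 - 26015 + 732050)) = √(-134 + 708535) = √708401 ≈ 841.67)
1/Z = 1/(√708401) = √708401/708401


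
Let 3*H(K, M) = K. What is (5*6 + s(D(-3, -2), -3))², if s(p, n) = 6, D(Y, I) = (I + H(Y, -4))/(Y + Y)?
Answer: 1296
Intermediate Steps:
H(K, M) = K/3
D(Y, I) = (I + Y/3)/(2*Y) (D(Y, I) = (I + Y/3)/(Y + Y) = (I + Y/3)/((2*Y)) = (I + Y/3)*(1/(2*Y)) = (I + Y/3)/(2*Y))
(5*6 + s(D(-3, -2), -3))² = (5*6 + 6)² = (30 + 6)² = 36² = 1296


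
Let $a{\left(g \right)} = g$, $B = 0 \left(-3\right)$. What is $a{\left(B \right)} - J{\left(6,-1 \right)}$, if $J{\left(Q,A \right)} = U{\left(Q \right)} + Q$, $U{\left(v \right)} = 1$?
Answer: $-7$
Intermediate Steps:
$B = 0$
$J{\left(Q,A \right)} = 1 + Q$
$a{\left(B \right)} - J{\left(6,-1 \right)} = 0 - \left(1 + 6\right) = 0 - 7 = -7$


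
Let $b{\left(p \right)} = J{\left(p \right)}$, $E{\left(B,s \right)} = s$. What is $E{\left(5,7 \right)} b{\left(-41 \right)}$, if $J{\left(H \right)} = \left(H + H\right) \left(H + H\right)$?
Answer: $47068$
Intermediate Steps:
$J{\left(H \right)} = 4 H^{2}$ ($J{\left(H \right)} = 2 H 2 H = 4 H^{2}$)
$b{\left(p \right)} = 4 p^{2}$
$E{\left(5,7 \right)} b{\left(-41 \right)} = 7 \cdot 4 \left(-41\right)^{2} = 7 \cdot 4 \cdot 1681 = 7 \cdot 6724 = 47068$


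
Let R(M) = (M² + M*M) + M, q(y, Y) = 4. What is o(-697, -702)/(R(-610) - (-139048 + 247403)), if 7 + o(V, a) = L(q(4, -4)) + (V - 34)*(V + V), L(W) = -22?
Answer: 203797/127047 ≈ 1.6041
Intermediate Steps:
o(V, a) = -29 + 2*V*(-34 + V) (o(V, a) = -7 + (-22 + (V - 34)*(V + V)) = -7 + (-22 + (-34 + V)*(2*V)) = -7 + (-22 + 2*V*(-34 + V)) = -29 + 2*V*(-34 + V))
R(M) = M + 2*M² (R(M) = (M² + M²) + M = 2*M² + M = M + 2*M²)
o(-697, -702)/(R(-610) - (-139048 + 247403)) = (-29 - 68*(-697) + 2*(-697)²)/(-610*(1 + 2*(-610)) - (-139048 + 247403)) = (-29 + 47396 + 2*485809)/(-610*(1 - 1220) - 1*108355) = (-29 + 47396 + 971618)/(-610*(-1219) - 108355) = 1018985/(743590 - 108355) = 1018985/635235 = 1018985*(1/635235) = 203797/127047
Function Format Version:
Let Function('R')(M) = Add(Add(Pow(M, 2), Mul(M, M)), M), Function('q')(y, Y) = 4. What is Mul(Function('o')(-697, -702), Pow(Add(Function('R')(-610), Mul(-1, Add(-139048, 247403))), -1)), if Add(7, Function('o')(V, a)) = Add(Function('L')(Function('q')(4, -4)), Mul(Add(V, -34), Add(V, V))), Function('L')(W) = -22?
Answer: Rational(203797, 127047) ≈ 1.6041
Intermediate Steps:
Function('o')(V, a) = Add(-29, Mul(2, V, Add(-34, V))) (Function('o')(V, a) = Add(-7, Add(-22, Mul(Add(V, -34), Add(V, V)))) = Add(-7, Add(-22, Mul(Add(-34, V), Mul(2, V)))) = Add(-7, Add(-22, Mul(2, V, Add(-34, V)))) = Add(-29, Mul(2, V, Add(-34, V))))
Function('R')(M) = Add(M, Mul(2, Pow(M, 2))) (Function('R')(M) = Add(Add(Pow(M, 2), Pow(M, 2)), M) = Add(Mul(2, Pow(M, 2)), M) = Add(M, Mul(2, Pow(M, 2))))
Mul(Function('o')(-697, -702), Pow(Add(Function('R')(-610), Mul(-1, Add(-139048, 247403))), -1)) = Mul(Add(-29, Mul(-68, -697), Mul(2, Pow(-697, 2))), Pow(Add(Mul(-610, Add(1, Mul(2, -610))), Mul(-1, Add(-139048, 247403))), -1)) = Mul(Add(-29, 47396, Mul(2, 485809)), Pow(Add(Mul(-610, Add(1, -1220)), Mul(-1, 108355)), -1)) = Mul(Add(-29, 47396, 971618), Pow(Add(Mul(-610, -1219), -108355), -1)) = Mul(1018985, Pow(Add(743590, -108355), -1)) = Mul(1018985, Pow(635235, -1)) = Mul(1018985, Rational(1, 635235)) = Rational(203797, 127047)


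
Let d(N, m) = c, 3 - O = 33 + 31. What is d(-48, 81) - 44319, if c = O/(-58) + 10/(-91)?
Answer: -233910711/5278 ≈ -44318.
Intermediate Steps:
O = -61 (O = 3 - (33 + 31) = 3 - 1*64 = 3 - 64 = -61)
c = 4971/5278 (c = -61/(-58) + 10/(-91) = -61*(-1/58) + 10*(-1/91) = 61/58 - 10/91 = 4971/5278 ≈ 0.94183)
d(N, m) = 4971/5278
d(-48, 81) - 44319 = 4971/5278 - 44319 = -233910711/5278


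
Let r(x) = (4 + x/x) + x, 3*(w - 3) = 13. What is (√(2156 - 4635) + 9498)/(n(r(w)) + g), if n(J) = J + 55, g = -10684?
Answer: -14247/15925 - 3*I*√2479/31850 ≈ -0.89463 - 0.0046898*I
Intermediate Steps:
w = 22/3 (w = 3 + (⅓)*13 = 3 + 13/3 = 22/3 ≈ 7.3333)
r(x) = 5 + x (r(x) = (4 + 1) + x = 5 + x)
n(J) = 55 + J
(√(2156 - 4635) + 9498)/(n(r(w)) + g) = (√(2156 - 4635) + 9498)/((55 + (5 + 22/3)) - 10684) = (√(-2479) + 9498)/((55 + 37/3) - 10684) = (I*√2479 + 9498)/(202/3 - 10684) = (9498 + I*√2479)/(-31850/3) = (9498 + I*√2479)*(-3/31850) = -14247/15925 - 3*I*√2479/31850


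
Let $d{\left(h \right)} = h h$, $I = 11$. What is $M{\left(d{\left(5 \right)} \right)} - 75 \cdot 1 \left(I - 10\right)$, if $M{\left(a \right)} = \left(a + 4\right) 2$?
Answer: $-17$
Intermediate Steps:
$d{\left(h \right)} = h^{2}$
$M{\left(a \right)} = 8 + 2 a$ ($M{\left(a \right)} = \left(4 + a\right) 2 = 8 + 2 a$)
$M{\left(d{\left(5 \right)} \right)} - 75 \cdot 1 \left(I - 10\right) = \left(8 + 2 \cdot 5^{2}\right) - 75 \cdot 1 \left(11 - 10\right) = \left(8 + 2 \cdot 25\right) - 75 \cdot 1 \cdot 1 = \left(8 + 50\right) - 75 = 58 - 75 = -17$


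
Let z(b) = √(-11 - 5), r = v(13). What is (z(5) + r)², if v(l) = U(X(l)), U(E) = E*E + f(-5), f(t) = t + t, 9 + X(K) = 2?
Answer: 1505 + 312*I ≈ 1505.0 + 312.0*I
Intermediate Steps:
X(K) = -7 (X(K) = -9 + 2 = -7)
f(t) = 2*t
U(E) = -10 + E² (U(E) = E*E + 2*(-5) = E² - 10 = -10 + E²)
v(l) = 39 (v(l) = -10 + (-7)² = -10 + 49 = 39)
r = 39
z(b) = 4*I (z(b) = √(-16) = 4*I)
(z(5) + r)² = (4*I + 39)² = (39 + 4*I)²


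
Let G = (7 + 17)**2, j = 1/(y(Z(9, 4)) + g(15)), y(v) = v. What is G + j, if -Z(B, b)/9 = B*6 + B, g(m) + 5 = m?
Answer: 320831/557 ≈ 576.00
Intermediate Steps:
g(m) = -5 + m
Z(B, b) = -63*B (Z(B, b) = -9*(B*6 + B) = -9*(6*B + B) = -63*B)
j = -1/557 (j = 1/(-63*9 + (-5 + 15)) = 1/(-567 + 10) = 1/(-557) = -1/557 ≈ -0.0017953)
G = 576 (G = 24**2 = 576)
G + j = 576 - 1/557 = 320831/557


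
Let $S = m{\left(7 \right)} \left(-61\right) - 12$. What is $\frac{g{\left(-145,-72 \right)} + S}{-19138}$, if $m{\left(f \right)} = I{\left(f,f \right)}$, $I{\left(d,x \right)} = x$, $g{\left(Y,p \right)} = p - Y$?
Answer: $\frac{183}{9569} \approx 0.019124$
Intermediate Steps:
$m{\left(f \right)} = f$
$S = -439$ ($S = 7 \left(-61\right) - 12 = -427 - 12 = -439$)
$\frac{g{\left(-145,-72 \right)} + S}{-19138} = \frac{\left(-72 - -145\right) - 439}{-19138} = \left(\left(-72 + 145\right) - 439\right) \left(- \frac{1}{19138}\right) = \left(73 - 439\right) \left(- \frac{1}{19138}\right) = \left(-366\right) \left(- \frac{1}{19138}\right) = \frac{183}{9569}$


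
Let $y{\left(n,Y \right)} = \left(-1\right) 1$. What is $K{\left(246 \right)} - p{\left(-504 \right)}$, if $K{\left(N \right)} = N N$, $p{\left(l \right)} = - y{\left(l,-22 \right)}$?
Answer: $60515$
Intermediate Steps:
$y{\left(n,Y \right)} = -1$
$p{\left(l \right)} = 1$ ($p{\left(l \right)} = \left(-1\right) \left(-1\right) = 1$)
$K{\left(N \right)} = N^{2}$
$K{\left(246 \right)} - p{\left(-504 \right)} = 246^{2} - 1 = 60516 - 1 = 60515$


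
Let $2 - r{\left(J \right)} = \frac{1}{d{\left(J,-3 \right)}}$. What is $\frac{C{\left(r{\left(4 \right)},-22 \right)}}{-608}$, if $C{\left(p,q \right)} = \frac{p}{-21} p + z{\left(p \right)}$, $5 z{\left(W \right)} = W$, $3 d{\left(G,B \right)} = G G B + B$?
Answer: $- \frac{91}{263568} \approx -0.00034526$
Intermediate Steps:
$d{\left(G,B \right)} = \frac{B}{3} + \frac{B G^{2}}{3}$ ($d{\left(G,B \right)} = \frac{G G B + B}{3} = \frac{G^{2} B + B}{3} = \frac{B G^{2} + B}{3} = \frac{B + B G^{2}}{3} = \frac{B}{3} + \frac{B G^{2}}{3}$)
$z{\left(W \right)} = \frac{W}{5}$
$r{\left(J \right)} = 2 - \frac{1}{-1 - J^{2}}$ ($r{\left(J \right)} = 2 - \frac{1}{\frac{1}{3} \left(-3\right) \left(1 + J^{2}\right)} = 2 - \frac{1}{-1 - J^{2}}$)
$C{\left(p,q \right)} = - \frac{p^{2}}{21} + \frac{p}{5}$ ($C{\left(p,q \right)} = \frac{p}{-21} p + \frac{p}{5} = p \left(- \frac{1}{21}\right) p + \frac{p}{5} = - \frac{p}{21} p + \frac{p}{5} = - \frac{p^{2}}{21} + \frac{p}{5}$)
$\frac{C{\left(r{\left(4 \right)},-22 \right)}}{-608} = \frac{\frac{1}{105} \frac{3 + 2 \cdot 4^{2}}{1 + 4^{2}} \left(21 - 5 \frac{3 + 2 \cdot 4^{2}}{1 + 4^{2}}\right)}{-608} = \frac{\frac{3 + 2 \cdot 16}{1 + 16} \left(21 - 5 \frac{3 + 2 \cdot 16}{1 + 16}\right)}{105} \left(- \frac{1}{608}\right) = \frac{\frac{3 + 32}{17} \left(21 - 5 \frac{3 + 32}{17}\right)}{105} \left(- \frac{1}{608}\right) = \frac{\frac{1}{17} \cdot 35 \left(21 - 5 \cdot \frac{1}{17} \cdot 35\right)}{105} \left(- \frac{1}{608}\right) = \frac{1}{105} \cdot \frac{35}{17} \left(21 - \frac{175}{17}\right) \left(- \frac{1}{608}\right) = \frac{1}{105} \cdot \frac{35}{17} \cdot \frac{182}{17} \left(- \frac{1}{608}\right) = \frac{182}{867} \left(- \frac{1}{608}\right) = - \frac{91}{263568}$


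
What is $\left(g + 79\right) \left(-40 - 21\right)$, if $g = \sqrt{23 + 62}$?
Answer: $-4819 - 61 \sqrt{85} \approx -5381.4$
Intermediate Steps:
$g = \sqrt{85} \approx 9.2195$
$\left(g + 79\right) \left(-40 - 21\right) = \left(\sqrt{85} + 79\right) \left(-40 - 21\right) = \left(79 + \sqrt{85}\right) \left(-61\right) = -4819 - 61 \sqrt{85}$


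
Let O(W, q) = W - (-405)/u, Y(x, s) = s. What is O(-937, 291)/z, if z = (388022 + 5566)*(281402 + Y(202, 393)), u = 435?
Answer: -13573/1608211391670 ≈ -8.4398e-9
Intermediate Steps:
O(W, q) = 27/29 + W (O(W, q) = W - (-405)/435 = W - 1*(-27/29) = W + 27/29 = 27/29 + W)
z = 110911130460 (z = (388022 + 5566)*(281402 + 393) = 393588*281795 = 110911130460)
O(-937, 291)/z = (27/29 - 937)/110911130460 = -27146/29*1/110911130460 = -13573/1608211391670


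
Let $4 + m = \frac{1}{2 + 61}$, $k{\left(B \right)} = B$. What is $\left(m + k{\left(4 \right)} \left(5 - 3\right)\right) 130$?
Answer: $\frac{32890}{63} \approx 522.06$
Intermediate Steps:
$m = - \frac{251}{63}$ ($m = -4 + \frac{1}{2 + 61} = -4 + \frac{1}{63} = - \frac{251}{63} \approx -3.9841$)
$\left(m + k{\left(4 \right)} \left(5 - 3\right)\right) 130 = \left(- \frac{251}{63} + 4 \left(5 - 3\right)\right) 130 = \left(- \frac{251}{63} + 4 \cdot 2\right) 130 = \left(- \frac{251}{63} + 8\right) 130 = \frac{253}{63} \cdot 130 = \frac{32890}{63}$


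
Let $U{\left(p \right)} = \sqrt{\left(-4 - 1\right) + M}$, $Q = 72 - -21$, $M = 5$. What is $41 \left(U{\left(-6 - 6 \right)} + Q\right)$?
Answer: $3813$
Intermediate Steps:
$Q = 93$ ($Q = 72 + 21 = 93$)
$U{\left(p \right)} = 0$ ($U{\left(p \right)} = \sqrt{\left(-4 - 1\right) + 5} = \sqrt{-5 + 5} = \sqrt{0} = 0$)
$41 \left(U{\left(-6 - 6 \right)} + Q\right) = 41 \left(0 + 93\right) = 41 \cdot 93 = 3813$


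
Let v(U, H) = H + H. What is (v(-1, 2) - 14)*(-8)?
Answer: 80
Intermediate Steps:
v(U, H) = 2*H
(v(-1, 2) - 14)*(-8) = (2*2 - 14)*(-8) = (4 - 14)*(-8) = -10*(-8) = 80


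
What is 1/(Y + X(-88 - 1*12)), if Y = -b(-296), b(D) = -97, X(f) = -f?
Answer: 1/197 ≈ 0.0050761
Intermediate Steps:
Y = 97 (Y = -1*(-97) = 97)
1/(Y + X(-88 - 1*12)) = 1/(97 - (-88 - 1*12)) = 1/(97 - (-88 - 12)) = 1/(97 - 1*(-100)) = 1/(97 + 100) = 1/197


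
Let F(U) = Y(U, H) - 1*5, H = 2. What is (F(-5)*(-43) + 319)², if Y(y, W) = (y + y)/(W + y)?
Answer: 1373584/9 ≈ 1.5262e+5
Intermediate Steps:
Y(y, W) = 2*y/(W + y) (Y(y, W) = (2*y)/(W + y) = 2*y/(W + y))
F(U) = -5 + 2*U/(2 + U) (F(U) = 2*U/(2 + U) - 1*5 = 2*U/(2 + U) - 5 = -5 + 2*U/(2 + U))
(F(-5)*(-43) + 319)² = (((-10 - 3*(-5))/(2 - 5))*(-43) + 319)² = (((-10 + 15)/(-3))*(-43) + 319)² = (-⅓*5*(-43) + 319)² = (-5/3*(-43) + 319)² = (215/3 + 319)² = (1172/3)² = 1373584/9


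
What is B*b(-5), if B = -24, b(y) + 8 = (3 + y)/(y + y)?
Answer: 936/5 ≈ 187.20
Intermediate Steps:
b(y) = -8 + (3 + y)/(2*y) (b(y) = -8 + (3 + y)/(y + y) = -8 + (3 + y)/((2*y)) = -8 + (3 + y)*(1/(2*y)) = -8 + (3 + y)/(2*y))
B*b(-5) = -36*(1 - 5*(-5))/(-5) = -36*(-1)*(1 + 25)/5 = -36*(-1)*26/5 = -24*(-39/5) = 936/5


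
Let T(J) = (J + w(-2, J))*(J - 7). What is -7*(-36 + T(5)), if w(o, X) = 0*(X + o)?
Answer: 322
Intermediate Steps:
w(o, X) = 0
T(J) = J*(-7 + J) (T(J) = (J + 0)*(J - 7) = J*(-7 + J))
-7*(-36 + T(5)) = -7*(-36 + 5*(-7 + 5)) = -7*(-36 + 5*(-2)) = -7*(-36 - 10) = -7*(-46) = 322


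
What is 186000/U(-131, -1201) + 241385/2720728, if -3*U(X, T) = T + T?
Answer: 759373015385/3267594328 ≈ 232.40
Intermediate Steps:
U(X, T) = -2*T/3 (U(X, T) = -(T + T)/3 = -2*T/3)
186000/U(-131, -1201) + 241385/2720728 = 186000/((-2/3*(-1201))) + 241385/2720728 = 186000/(2402/3) + 241385*(1/2720728) = 186000*(3/2402) + 241385/2720728 = 279000/1201 + 241385/2720728 = 759373015385/3267594328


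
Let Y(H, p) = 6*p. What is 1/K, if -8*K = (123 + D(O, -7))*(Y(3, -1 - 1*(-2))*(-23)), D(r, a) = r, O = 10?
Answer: 4/9177 ≈ 0.00043587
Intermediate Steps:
K = 9177/4 (K = -(123 + 10)*(6*(-1 - 1*(-2)))*(-23)/8 = -133*(6*(-1 + 2))*(-23)/8 = -133*(6*1)*(-23)/8 = -133*6*(-23)/8 = -133*(-138)/8 = -⅛*(-18354) = 9177/4 ≈ 2294.3)
1/K = 1/(9177/4) = 4/9177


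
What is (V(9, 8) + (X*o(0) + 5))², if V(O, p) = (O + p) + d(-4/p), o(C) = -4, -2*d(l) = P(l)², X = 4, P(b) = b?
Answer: 2209/64 ≈ 34.516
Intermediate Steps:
d(l) = -l²/2
V(O, p) = O + p - 8/p² (V(O, p) = (O + p) - 16/p²/2 = (O + p) - 8/p² = O + p - 8/p²)
(V(9, 8) + (X*o(0) + 5))² = ((9 + 8 - 8/8²) + (4*(-4) + 5))² = ((9 + 8 - 8*1/64) + (-16 + 5))² = ((9 + 8 - ⅛) - 11)² = (135/8 - 11)² = (47/8)² = 2209/64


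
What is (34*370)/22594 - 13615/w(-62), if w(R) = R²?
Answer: -129629895/43425668 ≈ -2.9851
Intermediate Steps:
(34*370)/22594 - 13615/w(-62) = (34*370)/22594 - 13615/((-62)²) = 12580*(1/22594) - 13615/3844 = 6290/11297 - 13615*1/3844 = 6290/11297 - 13615/3844 = -129629895/43425668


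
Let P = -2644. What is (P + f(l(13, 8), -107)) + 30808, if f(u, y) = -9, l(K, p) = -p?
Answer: 28155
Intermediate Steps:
(P + f(l(13, 8), -107)) + 30808 = (-2644 - 9) + 30808 = -2653 + 30808 = 28155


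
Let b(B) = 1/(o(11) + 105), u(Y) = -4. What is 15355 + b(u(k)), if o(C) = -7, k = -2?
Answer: 1504791/98 ≈ 15355.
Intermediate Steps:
b(B) = 1/98 (b(B) = 1/(-7 + 105) = 1/98)
15355 + b(u(k)) = 15355 + 1/98 = 1504791/98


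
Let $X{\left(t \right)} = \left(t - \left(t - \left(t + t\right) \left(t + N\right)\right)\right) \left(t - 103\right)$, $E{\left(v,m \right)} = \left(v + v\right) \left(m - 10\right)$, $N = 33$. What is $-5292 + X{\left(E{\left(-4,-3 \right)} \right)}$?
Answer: $23204$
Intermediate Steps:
$E{\left(v,m \right)} = 2 v \left(-10 + m\right)$
$X{\left(t \right)} = 2 t \left(-103 + t\right) \left(33 + t\right)$ ($X{\left(t \right)} = \left(t - \left(t - \left(t + t\right) \left(t + 33\right)\right)\right) \left(t - 103\right) = \left(t - \left(t - 2 t \left(33 + t\right)\right)\right) \left(-103 + t\right) = \left(t + \left(2 t \left(33 + t\right) - t\right)\right) \left(-103 + t\right) = \left(t + \left(- t + 2 t \left(33 + t\right)\right)\right) \left(-103 + t\right) = 2 t \left(33 + t\right) \left(-103 + t\right) = 2 t \left(-103 + t\right) \left(33 + t\right)$)
$-5292 + X{\left(E{\left(-4,-3 \right)} \right)} = -5292 + 2 \cdot 2 \left(-4\right) \left(-10 - 3\right) \left(-3399 + \left(2 \left(-4\right) \left(-10 - 3\right)\right)^{2} - 70 \cdot 2 \left(-4\right) \left(-10 - 3\right)\right) = -5292 + 2 \cdot 2 \left(-4\right) \left(-13\right) \left(-3399 + \left(2 \left(-4\right) \left(-13\right)\right)^{2} - 70 \cdot 2 \left(-4\right) \left(-13\right)\right) = -5292 + 2 \cdot 104 \left(-3399 + 104^{2} - 7280\right) = -5292 + 2 \cdot 104 \left(-3399 + 10816 - 7280\right) = -5292 + 2 \cdot 104 \cdot 137 = -5292 + 28496 = 23204$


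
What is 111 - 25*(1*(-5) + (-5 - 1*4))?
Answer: 461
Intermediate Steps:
111 - 25*(1*(-5) + (-5 - 1*4)) = 111 - 25*(-5 + (-5 - 4)) = 111 - 25*(-5 - 9) = 111 - 25*(-14) = 111 + 350 = 461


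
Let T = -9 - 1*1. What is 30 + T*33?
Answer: -300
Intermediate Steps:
T = -10 (T = -9 - 1 = -10)
30 + T*33 = 30 - 10*33 = 30 - 330 = -300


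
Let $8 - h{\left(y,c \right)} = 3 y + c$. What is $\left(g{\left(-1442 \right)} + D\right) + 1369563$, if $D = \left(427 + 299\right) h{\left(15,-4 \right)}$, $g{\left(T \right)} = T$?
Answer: $1344163$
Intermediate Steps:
$h{\left(y,c \right)} = 8 - c - 3 y$ ($h{\left(y,c \right)} = 8 - \left(3 y + c\right) = 8 - \left(c + 3 y\right) = 8 - c - 3 y$)
$D = -23958$ ($D = \left(427 + 299\right) \left(8 - -4 - 45\right) = 726 \left(8 + 4 - 45\right) = 726 \left(-33\right) = -23958$)
$\left(g{\left(-1442 \right)} + D\right) + 1369563 = \left(-1442 - 23958\right) + 1369563 = -25400 + 1369563 = 1344163$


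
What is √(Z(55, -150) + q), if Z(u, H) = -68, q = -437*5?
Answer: I*√2253 ≈ 47.466*I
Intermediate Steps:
q = -2185
√(Z(55, -150) + q) = √(-68 - 2185) = √(-2253) = I*√2253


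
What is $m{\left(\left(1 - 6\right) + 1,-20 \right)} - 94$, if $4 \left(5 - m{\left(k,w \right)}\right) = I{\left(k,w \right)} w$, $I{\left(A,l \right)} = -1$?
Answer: $-94$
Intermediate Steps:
$m{\left(k,w \right)} = 5 + \frac{w}{4}$ ($m{\left(k,w \right)} = 5 - \frac{\left(-1\right) w}{4} = 5 + \frac{w}{4}$)
$m{\left(\left(1 - 6\right) + 1,-20 \right)} - 94 = \left(5 + \frac{1}{4} \left(-20\right)\right) - 94 = \left(5 - 5\right) - 94 = 0 - 94 = -94$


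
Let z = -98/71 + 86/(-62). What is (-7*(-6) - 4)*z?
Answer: -231458/2201 ≈ -105.16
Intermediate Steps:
z = -6091/2201 (z = -98*1/71 + 86*(-1/62) = -98/71 - 43/31 = -6091/2201 ≈ -2.7674)
(-7*(-6) - 4)*z = (-7*(-6) - 4)*(-6091/2201) = (42 - 4)*(-6091/2201) = 38*(-6091/2201) = -231458/2201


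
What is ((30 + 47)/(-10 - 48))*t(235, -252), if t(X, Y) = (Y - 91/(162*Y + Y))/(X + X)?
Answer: 113861671/159961680 ≈ 0.71181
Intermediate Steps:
t(X, Y) = (Y - 91/(163*Y))/(2*X) (t(X, Y) = (Y - 91*1/(163*Y))/((2*X)) = (Y - 91/(163*Y))*(1/(2*X)) = (Y - 91/(163*Y))/(2*X))
((30 + 47)/(-10 - 48))*t(235, -252) = ((30 + 47)/(-10 - 48))*((1/326)*(-91 + 163*(-252)**2)/(235*(-252))) = (77/(-58))*((1/326)*(1/235)*(-1/252)*(-91 + 163*63504)) = (77*(-1/58))*((1/326)*(1/235)*(-1/252)*(-91 + 10351152)) = -77*(-1)*10351061/(18908*235*252) = -77/58*(-1478723/2757960) = 113861671/159961680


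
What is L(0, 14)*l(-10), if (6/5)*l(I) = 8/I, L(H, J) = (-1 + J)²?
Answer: -338/3 ≈ -112.67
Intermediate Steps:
l(I) = 20/(3*I) (l(I) = 5*(8/I)/6 = 20/(3*I))
L(0, 14)*l(-10) = (-1 + 14)²*((20/3)/(-10)) = 13²*((20/3)*(-⅒)) = 169*(-⅔) = -338/3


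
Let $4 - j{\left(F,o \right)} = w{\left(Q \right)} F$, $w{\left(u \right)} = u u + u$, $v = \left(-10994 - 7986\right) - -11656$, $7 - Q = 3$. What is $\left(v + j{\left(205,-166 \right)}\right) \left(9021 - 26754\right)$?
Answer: $202510860$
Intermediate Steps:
$Q = 4$ ($Q = 7 - 3 = 4$)
$v = -7324$ ($v = \left(-10994 - 7986\right) + 11656 = -18980 + 11656 = -7324$)
$w{\left(u \right)} = u + u^{2}$ ($w{\left(u \right)} = u^{2} + u = u + u^{2}$)
$j{\left(F,o \right)} = 4 - 20 F$ ($j{\left(F,o \right)} = 4 - 4 \left(1 + 4\right) F = 4 - 4 \cdot 5 F = 4 - 20 F$)
$\left(v + j{\left(205,-166 \right)}\right) \left(9021 - 26754\right) = \left(-7324 + \left(4 - 4100\right)\right) \left(9021 - 26754\right) = \left(-7324 + \left(4 - 4100\right)\right) \left(-17733\right) = \left(-7324 - 4096\right) \left(-17733\right) = \left(-11420\right) \left(-17733\right) = 202510860$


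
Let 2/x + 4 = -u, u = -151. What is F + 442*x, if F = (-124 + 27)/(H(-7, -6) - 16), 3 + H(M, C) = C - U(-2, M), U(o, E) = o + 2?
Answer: 36359/3675 ≈ 9.8936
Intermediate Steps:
U(o, E) = 2 + o
H(M, C) = -3 + C (H(M, C) = -3 + (C - (2 - 2)) = -3 + (C - 1*0) = -3 + (C + 0) = -3 + C)
x = 2/147 (x = 2/(-4 - 1*(-151)) = 2/(-4 + 151) = 2/147 ≈ 0.013605)
F = 97/25 (F = (-124 + 27)/((-3 - 6) - 16) = -97/(-9 - 16) = -97/(-25) = -97*(-1/25) = 97/25 ≈ 3.8800)
F + 442*x = 97/25 + 442*(2/147) = 97/25 + 884/147 = 36359/3675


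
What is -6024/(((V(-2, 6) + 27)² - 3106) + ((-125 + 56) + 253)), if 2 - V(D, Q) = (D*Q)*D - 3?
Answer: 3012/1429 ≈ 2.1078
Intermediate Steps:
V(D, Q) = 5 - Q*D² (V(D, Q) = 2 - ((D*Q)*D - 3) = 2 - (Q*D² - 3) = 2 - (-3 + Q*D²) = 2 + (3 - Q*D²) = 5 - Q*D²)
-6024/(((V(-2, 6) + 27)² - 3106) + ((-125 + 56) + 253)) = -6024/((((5 - 1*6*(-2)²) + 27)² - 3106) + ((-125 + 56) + 253)) = -6024/((((5 - 1*6*4) + 27)² - 3106) + (-69 + 253)) = -6024/((((5 - 24) + 27)² - 3106) + 184) = -6024/(((-19 + 27)² - 3106) + 184) = -6024/((8² - 3106) + 184) = -6024/((64 - 3106) + 184) = -6024/(-3042 + 184) = -6024/(-2858) = -6024*(-1/2858) = 3012/1429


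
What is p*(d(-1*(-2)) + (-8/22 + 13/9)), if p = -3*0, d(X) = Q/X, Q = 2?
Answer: 0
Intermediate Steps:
d(X) = 2/X
p = 0
p*(d(-1*(-2)) + (-8/22 + 13/9)) = 0*(2/((-1*(-2))) + (-8/22 + 13/9)) = 0*(2/2 + (-8*1/22 + 13*(1/9))) = 0*(2*(1/2) + (-4/11 + 13/9)) = 0*(1 + 107/99) = 0*(206/99) = 0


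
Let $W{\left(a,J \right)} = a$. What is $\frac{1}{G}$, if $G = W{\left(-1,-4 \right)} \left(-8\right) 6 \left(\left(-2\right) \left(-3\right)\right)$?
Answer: $\frac{1}{288} \approx 0.0034722$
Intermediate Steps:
$G = 288$ ($G = \left(-1\right) \left(-8\right) 6 \left(\left(-2\right) \left(-3\right)\right) = 8 \cdot 6 \cdot 6 = 8 \cdot 36 = 288$)
$\frac{1}{G} = \frac{1}{288}$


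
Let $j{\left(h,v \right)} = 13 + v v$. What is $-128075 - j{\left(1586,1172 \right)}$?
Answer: $-1501672$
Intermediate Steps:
$j{\left(h,v \right)} = 13 + v^{2}$
$-128075 - j{\left(1586,1172 \right)} = -128075 - \left(13 + 1172^{2}\right) = -128075 - \left(13 + 1373584\right) = -128075 - 1373597 = -1501672$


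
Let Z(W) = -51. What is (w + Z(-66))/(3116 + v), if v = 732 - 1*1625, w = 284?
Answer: 233/2223 ≈ 0.10481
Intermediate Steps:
v = -893 (v = 732 - 1625 = -893)
(w + Z(-66))/(3116 + v) = (284 - 51)/(3116 - 893) = 233/2223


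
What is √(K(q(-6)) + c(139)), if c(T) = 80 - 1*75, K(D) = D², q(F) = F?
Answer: √41 ≈ 6.4031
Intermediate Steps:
c(T) = 5 (c(T) = 80 - 75 = 5)
√(K(q(-6)) + c(139)) = √((-6)² + 5) = √(36 + 5) = √41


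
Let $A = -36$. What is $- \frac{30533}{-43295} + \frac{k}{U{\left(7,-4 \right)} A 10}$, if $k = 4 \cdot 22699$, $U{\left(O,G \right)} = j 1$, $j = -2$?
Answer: $\frac{197649829}{1558620} \approx 126.81$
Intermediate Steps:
$U{\left(O,G \right)} = -2$ ($U{\left(O,G \right)} = \left(-2\right) 1 = -2$)
$k = 90796$
$- \frac{30533}{-43295} + \frac{k}{U{\left(7,-4 \right)} A 10} = - \frac{30533}{-43295} + \frac{90796}{\left(-2\right) \left(-36\right) 10} = \left(-30533\right) \left(- \frac{1}{43295}\right) + \frac{90796}{72 \cdot 10} = \frac{30533}{43295} + \frac{90796}{720} = \frac{30533}{43295} + 90796 \cdot \frac{1}{720} = \frac{30533}{43295} + \frac{22699}{180} = \frac{197649829}{1558620}$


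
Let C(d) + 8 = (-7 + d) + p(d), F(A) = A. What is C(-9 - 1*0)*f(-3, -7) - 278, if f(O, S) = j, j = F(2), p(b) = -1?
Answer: -328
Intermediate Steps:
j = 2
f(O, S) = 2
C(d) = -16 + d (C(d) = -8 + ((-7 + d) - 1) = -8 + (-8 + d) = -16 + d)
C(-9 - 1*0)*f(-3, -7) - 278 = (-16 + (-9 - 1*0))*2 - 278 = (-16 + (-9 + 0))*2 - 278 = (-16 - 9)*2 - 278 = -25*2 - 278 = -50 - 278 = -328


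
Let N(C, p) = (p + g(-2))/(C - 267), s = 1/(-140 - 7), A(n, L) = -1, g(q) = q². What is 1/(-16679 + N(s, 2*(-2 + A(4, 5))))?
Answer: -19625/327325228 ≈ -5.9956e-5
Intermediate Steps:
s = -1/147 (s = 1/(-147) = -1/147 ≈ -0.0068027)
N(C, p) = (4 + p)/(-267 + C) (N(C, p) = (p + (-2)²)/(C - 267) = (p + 4)/(-267 + C) = (4 + p)/(-267 + C))
1/(-16679 + N(s, 2*(-2 + A(4, 5)))) = 1/(-16679 + (4 + 2*(-2 - 1))/(-267 - 1/147)) = 1/(-16679 + (4 + 2*(-3))/(-39250/147)) = 1/(-16679 - 147*(4 - 6)/39250) = 1/(-16679 - 147/39250*(-2)) = 1/(-16679 + 147/19625) = 1/(-327325228/19625) = -19625/327325228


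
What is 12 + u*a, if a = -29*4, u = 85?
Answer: -9848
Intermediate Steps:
a = -116
12 + u*a = 12 + 85*(-116) = 12 - 9860 = -9848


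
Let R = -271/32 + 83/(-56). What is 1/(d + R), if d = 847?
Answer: 224/187499 ≈ 0.0011947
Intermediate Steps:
R = -2229/224 (R = -271*1/32 + 83*(-1/56) = -271/32 - 83/56 = -2229/224 ≈ -9.9509)
1/(d + R) = 1/(847 - 2229/224) = 1/(187499/224) = 224/187499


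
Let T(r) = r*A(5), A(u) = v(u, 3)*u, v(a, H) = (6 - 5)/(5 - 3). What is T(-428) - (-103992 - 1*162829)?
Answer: 265751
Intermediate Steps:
v(a, H) = 1/2
A(u) = u/2
T(r) = 5*r/2 (T(r) = r*((1/2)*5) = r*(5/2) = 5*r/2)
T(-428) - (-103992 - 1*162829) = (5/2)*(-428) - (-103992 - 1*162829) = -1070 - (-103992 - 162829) = -1070 - 1*(-266821) = -1070 + 266821 = 265751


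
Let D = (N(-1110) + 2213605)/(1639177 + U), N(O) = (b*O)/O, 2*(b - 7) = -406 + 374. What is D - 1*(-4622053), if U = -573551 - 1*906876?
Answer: 366876563673/79375 ≈ 4.6221e+6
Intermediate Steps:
b = -9 (b = 7 + (-406 + 374)/2 = 7 + (1/2)*(-32) = 7 - 16 = -9)
U = -1480427 (U = -573551 - 906876 = -1480427)
N(O) = -9 (N(O) = (-9*O)/O = -9)
D = 1106798/79375 (D = (-9 + 2213605)/(1639177 - 1480427) = 2213596/158750 = 2213596*(1/158750) = 1106798/79375 ≈ 13.944)
D - 1*(-4622053) = 1106798/79375 - 1*(-4622053) = 1106798/79375 + 4622053 = 366876563673/79375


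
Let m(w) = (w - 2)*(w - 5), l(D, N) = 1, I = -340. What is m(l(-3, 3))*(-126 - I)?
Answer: 856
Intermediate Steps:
m(w) = (-5 + w)*(-2 + w) (m(w) = (-2 + w)*(-5 + w) = (-5 + w)*(-2 + w))
m(l(-3, 3))*(-126 - I) = (10 + 1² - 7*1)*(-126 - 1*(-340)) = (10 + 1 - 7)*(-126 + 340) = 4*214 = 856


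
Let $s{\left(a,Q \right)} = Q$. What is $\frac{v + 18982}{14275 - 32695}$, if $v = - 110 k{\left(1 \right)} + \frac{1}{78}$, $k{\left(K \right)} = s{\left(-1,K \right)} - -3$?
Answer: $- \frac{4711}{4680} \approx -1.0066$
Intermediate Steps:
$k{\left(K \right)} = 3 + K$ ($k{\left(K \right)} = K - -3 = K + 3 = 3 + K$)
$v = - \frac{34319}{78}$ ($v = - 110 \left(3 + 1\right) + \frac{1}{78} = \left(-110\right) 4 + \frac{1}{78} = -440 + \frac{1}{78} = - \frac{34319}{78} \approx -439.99$)
$\frac{v + 18982}{14275 - 32695} = \frac{- \frac{34319}{78} + 18982}{14275 - 32695} = \frac{1446277}{78 \left(-18420\right)} = \frac{1446277}{78} \left(- \frac{1}{18420}\right) = - \frac{4711}{4680}$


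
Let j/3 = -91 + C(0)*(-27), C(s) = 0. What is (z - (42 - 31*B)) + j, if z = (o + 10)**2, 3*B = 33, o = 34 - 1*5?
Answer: 1547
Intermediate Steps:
o = 29 (o = 34 - 5 = 29)
B = 11 (B = (1/3)*33 = 11)
z = 1521 (z = (29 + 10)**2 = 39**2 = 1521)
j = -273 (j = 3*(-91 + 0*(-27)) = 3*(-91 + 0) = 3*(-91) = -273)
(z - (42 - 31*B)) + j = (1521 - (42 - 31*11)) - 273 = (1521 - (42 - 341)) - 273 = (1521 - 1*(-299)) - 273 = (1521 + 299) - 273 = 1820 - 273 = 1547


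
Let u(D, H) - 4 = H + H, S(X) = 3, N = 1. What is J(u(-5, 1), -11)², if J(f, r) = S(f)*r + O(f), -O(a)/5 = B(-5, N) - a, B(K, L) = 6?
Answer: 1089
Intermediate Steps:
O(a) = -30 + 5*a (O(a) = -5*(6 - a) = -30 + 5*a)
u(D, H) = 4 + 2*H (u(D, H) = 4 + (H + H) = 4 + 2*H)
J(f, r) = -30 + 3*r + 5*f (J(f, r) = 3*r + (-30 + 5*f) = -30 + 3*r + 5*f)
J(u(-5, 1), -11)² = (-30 + 3*(-11) + 5*(4 + 2*1))² = (-30 - 33 + 5*(4 + 2))² = (-30 - 33 + 5*6)² = (-30 - 33 + 30)² = (-33)² = 1089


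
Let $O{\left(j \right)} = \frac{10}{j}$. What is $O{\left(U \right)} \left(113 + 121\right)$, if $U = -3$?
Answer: $-780$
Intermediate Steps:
$O{\left(U \right)} \left(113 + 121\right) = \frac{10}{-3} \left(113 + 121\right) = 10 \left(- \frac{1}{3}\right) 234 = \left(- \frac{10}{3}\right) 234 = -780$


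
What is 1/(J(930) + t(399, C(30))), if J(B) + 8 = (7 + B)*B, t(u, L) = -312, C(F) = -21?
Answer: 1/871090 ≈ 1.1480e-6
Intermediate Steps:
J(B) = -8 + B*(7 + B) (J(B) = -8 + (7 + B)*B = -8 + B*(7 + B))
1/(J(930) + t(399, C(30))) = 1/((-8 + 930² + 7*930) - 312) = 1/((-8 + 864900 + 6510) - 312) = 1/(871402 - 312) = 1/871090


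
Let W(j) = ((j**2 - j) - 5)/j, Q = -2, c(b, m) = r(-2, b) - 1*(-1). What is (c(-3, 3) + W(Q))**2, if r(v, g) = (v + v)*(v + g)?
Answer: 1681/4 ≈ 420.25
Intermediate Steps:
r(v, g) = 2*v*(g + v) (r(v, g) = (2*v)*(g + v) = 2*v*(g + v))
c(b, m) = 9 - 4*b (c(b, m) = 2*(-2)*(b - 2) - 1*(-1) = 2*(-2)*(-2 + b) + 1 = (8 - 4*b) + 1 = 9 - 4*b)
W(j) = (-5 + j**2 - j)/j
(c(-3, 3) + W(Q))**2 = ((9 - 4*(-3)) + (-1 - 2 - 5/(-2)))**2 = ((9 + 12) + (-1 - 2 - 5*(-1/2)))**2 = (21 + (-1 - 2 + 5/2))**2 = (21 - 1/2)**2 = (41/2)**2 = 1681/4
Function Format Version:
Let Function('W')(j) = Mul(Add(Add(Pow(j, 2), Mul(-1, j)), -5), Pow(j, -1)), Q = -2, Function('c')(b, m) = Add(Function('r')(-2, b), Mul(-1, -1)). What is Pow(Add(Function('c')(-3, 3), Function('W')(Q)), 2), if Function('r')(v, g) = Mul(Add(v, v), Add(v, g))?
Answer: Rational(1681, 4) ≈ 420.25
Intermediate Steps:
Function('r')(v, g) = Mul(2, v, Add(g, v)) (Function('r')(v, g) = Mul(Mul(2, v), Add(g, v)) = Mul(2, v, Add(g, v)))
Function('c')(b, m) = Add(9, Mul(-4, b)) (Function('c')(b, m) = Add(Mul(2, -2, Add(b, -2)), Mul(-1, -1)) = Add(Mul(2, -2, Add(-2, b)), 1) = Add(Add(8, Mul(-4, b)), 1) = Add(9, Mul(-4, b)))
Function('W')(j) = Mul(Pow(j, -1), Add(-5, Pow(j, 2), Mul(-1, j))) (Function('W')(j) = Mul(Add(-5, Pow(j, 2), Mul(-1, j)), Pow(j, -1)) = Mul(Pow(j, -1), Add(-5, Pow(j, 2), Mul(-1, j))))
Pow(Add(Function('c')(-3, 3), Function('W')(Q)), 2) = Pow(Add(Add(9, Mul(-4, -3)), Add(-1, -2, Mul(-5, Pow(-2, -1)))), 2) = Pow(Add(Add(9, 12), Add(-1, -2, Mul(-5, Rational(-1, 2)))), 2) = Pow(Add(21, Add(-1, -2, Rational(5, 2))), 2) = Pow(Add(21, Rational(-1, 2)), 2) = Pow(Rational(41, 2), 2) = Rational(1681, 4)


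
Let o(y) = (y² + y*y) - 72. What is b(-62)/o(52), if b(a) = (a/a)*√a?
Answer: I*√62/5336 ≈ 0.0014756*I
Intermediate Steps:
o(y) = -72 + 2*y² (o(y) = (y² + y²) - 72 = 2*y² - 72 = -72 + 2*y²)
b(a) = √a (b(a) = 1*√a = √a)
b(-62)/o(52) = √(-62)/(-72 + 2*52²) = (I*√62)/(-72 + 2*2704) = (I*√62)/(-72 + 5408) = (I*√62)/5336 = (I*√62)*(1/5336) = I*√62/5336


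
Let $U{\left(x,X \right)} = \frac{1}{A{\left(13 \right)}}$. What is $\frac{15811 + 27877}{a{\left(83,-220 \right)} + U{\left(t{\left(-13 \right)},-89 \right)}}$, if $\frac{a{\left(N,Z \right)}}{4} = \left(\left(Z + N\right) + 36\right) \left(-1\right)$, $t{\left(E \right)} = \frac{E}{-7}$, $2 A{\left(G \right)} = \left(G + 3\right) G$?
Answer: $\frac{4543552}{42017} \approx 108.14$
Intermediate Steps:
$A{\left(G \right)} = \frac{G \left(3 + G\right)}{2}$ ($A{\left(G \right)} = \frac{\left(G + 3\right) G}{2} = \frac{\left(3 + G\right) G}{2} = \frac{G \left(3 + G\right)}{2}$)
$t{\left(E \right)} = - \frac{E}{7}$ ($t{\left(E \right)} = E \left(- \frac{1}{7}\right) = - \frac{E}{7}$)
$a{\left(N,Z \right)} = -144 - 4 N - 4 Z$ ($a{\left(N,Z \right)} = 4 \left(\left(Z + N\right) + 36\right) \left(-1\right) = 4 \left(\left(N + Z\right) + 36\right) \left(-1\right) = 4 \left(36 + N + Z\right) \left(-1\right) = 4 \left(-36 - N - Z\right) = -144 - 4 N - 4 Z$)
$U{\left(x,X \right)} = \frac{1}{104}$ ($U{\left(x,X \right)} = \frac{1}{\frac{1}{2} \cdot 13 \left(3 + 13\right)} = \frac{1}{\frac{1}{2} \cdot 13 \cdot 16} = \frac{1}{104}$)
$\frac{15811 + 27877}{a{\left(83,-220 \right)} + U{\left(t{\left(-13 \right)},-89 \right)}} = \frac{15811 + 27877}{\left(-144 - 332 - -880\right) + \frac{1}{104}} = \frac{43688}{\left(-144 - 332 + 880\right) + \frac{1}{104}} = \frac{43688}{404 + \frac{1}{104}} = \frac{43688}{\frac{42017}{104}} = 43688 \cdot \frac{104}{42017} = \frac{4543552}{42017}$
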